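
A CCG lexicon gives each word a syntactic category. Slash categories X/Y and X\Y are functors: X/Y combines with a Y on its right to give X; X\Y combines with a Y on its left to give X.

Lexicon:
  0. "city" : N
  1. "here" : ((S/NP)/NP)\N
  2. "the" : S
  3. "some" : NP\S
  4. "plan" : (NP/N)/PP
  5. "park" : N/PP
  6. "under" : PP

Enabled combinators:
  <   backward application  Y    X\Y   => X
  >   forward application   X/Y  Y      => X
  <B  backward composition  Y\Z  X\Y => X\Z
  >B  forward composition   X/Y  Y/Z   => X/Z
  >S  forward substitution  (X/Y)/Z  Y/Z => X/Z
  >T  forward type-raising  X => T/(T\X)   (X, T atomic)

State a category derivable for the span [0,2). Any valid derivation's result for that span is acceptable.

[0,7] S   >
  [0,4] S/NP   >
    [0,2] (S/NP)/NP   <
      [0,1] "city" : N
      [1,2] "here" : ((S/NP)/NP)\N
    [2,4] NP   <
      [2,3] "the" : S
      [3,4] "some" : NP\S
  [4,7] NP   >
    [4,6] NP/PP   >S
      [4,5] "plan" : (NP/N)/PP
      [5,6] "park" : N/PP
    [6,7] "under" : PP

(S/NP)/NP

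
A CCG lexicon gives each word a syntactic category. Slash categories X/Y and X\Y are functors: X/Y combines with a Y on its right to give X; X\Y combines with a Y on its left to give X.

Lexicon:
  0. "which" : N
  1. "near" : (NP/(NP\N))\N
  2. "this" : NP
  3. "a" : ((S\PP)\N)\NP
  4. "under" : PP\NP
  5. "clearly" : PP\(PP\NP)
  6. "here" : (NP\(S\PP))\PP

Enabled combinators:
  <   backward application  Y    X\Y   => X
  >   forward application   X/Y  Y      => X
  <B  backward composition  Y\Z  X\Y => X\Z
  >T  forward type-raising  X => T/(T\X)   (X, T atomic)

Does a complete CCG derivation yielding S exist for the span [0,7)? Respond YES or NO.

NO

N (NP/(NP\N))\N NP ((S\PP)\N)\NP PP\NP PP\(PP\NP) (NP\(S\PP))\PP
CKY chart[0,7] = {N/(N\NP), NP, NP/(NP\NP), PP/(PP\NP), S/(S\NP)}; S ∉ chart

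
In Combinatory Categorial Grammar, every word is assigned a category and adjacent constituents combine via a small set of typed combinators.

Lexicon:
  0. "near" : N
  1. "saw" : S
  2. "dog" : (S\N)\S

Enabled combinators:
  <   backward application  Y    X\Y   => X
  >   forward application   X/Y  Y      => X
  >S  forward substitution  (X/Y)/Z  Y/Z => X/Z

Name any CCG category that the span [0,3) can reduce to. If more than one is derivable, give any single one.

[0,3] S   <
  [0,1] "near" : N
  [1,3] S\N   <
    [1,2] "saw" : S
    [2,3] "dog" : (S\N)\S

S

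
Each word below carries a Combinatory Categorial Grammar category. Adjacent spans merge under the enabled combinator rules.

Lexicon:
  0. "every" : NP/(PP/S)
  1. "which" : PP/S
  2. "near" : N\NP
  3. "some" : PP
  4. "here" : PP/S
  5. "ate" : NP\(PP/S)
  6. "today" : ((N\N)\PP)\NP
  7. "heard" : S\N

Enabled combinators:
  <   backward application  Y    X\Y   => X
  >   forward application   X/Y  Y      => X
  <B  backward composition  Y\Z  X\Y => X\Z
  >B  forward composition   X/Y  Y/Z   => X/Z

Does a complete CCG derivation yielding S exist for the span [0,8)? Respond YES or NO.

YES

[0,8] S   <
  [0,3] N   <
    [0,2] NP   >
      [0,1] "every" : NP/(PP/S)
      [1,2] "which" : PP/S
    [2,3] "near" : N\NP
  [3,8] S\N   <B
    [3,7] N\N   <
      [3,4] "some" : PP
      [4,7] (N\N)\PP   <
        [4,6] NP   <
          [4,5] "here" : PP/S
          [5,6] "ate" : NP\(PP/S)
        [6,7] "today" : ((N\N)\PP)\NP
    [7,8] "heard" : S\N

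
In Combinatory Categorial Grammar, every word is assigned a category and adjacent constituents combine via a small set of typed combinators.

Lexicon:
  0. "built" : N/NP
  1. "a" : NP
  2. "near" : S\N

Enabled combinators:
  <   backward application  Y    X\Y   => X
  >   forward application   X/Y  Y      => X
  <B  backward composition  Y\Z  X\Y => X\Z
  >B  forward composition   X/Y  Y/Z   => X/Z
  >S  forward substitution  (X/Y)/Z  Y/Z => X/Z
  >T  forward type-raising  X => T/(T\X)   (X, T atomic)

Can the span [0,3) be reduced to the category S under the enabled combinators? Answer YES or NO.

[0,3] S   <
  [0,2] N   >
    [0,1] "built" : N/NP
    [1,2] "a" : NP
  [2,3] "near" : S\N

YES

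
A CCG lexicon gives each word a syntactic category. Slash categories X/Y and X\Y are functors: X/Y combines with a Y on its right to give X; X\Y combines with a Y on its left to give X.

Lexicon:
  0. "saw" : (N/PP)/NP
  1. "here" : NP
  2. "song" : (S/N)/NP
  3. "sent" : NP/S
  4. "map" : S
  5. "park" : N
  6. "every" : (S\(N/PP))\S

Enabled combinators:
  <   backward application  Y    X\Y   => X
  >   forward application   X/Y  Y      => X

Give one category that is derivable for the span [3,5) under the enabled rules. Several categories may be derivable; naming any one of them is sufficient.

NP

[0,7] S   <
  [0,2] N/PP   >
    [0,1] "saw" : (N/PP)/NP
    [1,2] "here" : NP
  [2,7] S\(N/PP)   <
    [2,6] S   >
      [2,5] S/N   >
        [2,3] "song" : (S/N)/NP
        [3,5] NP   >
          [3,4] "sent" : NP/S
          [4,5] "map" : S
      [5,6] "park" : N
    [6,7] "every" : (S\(N/PP))\S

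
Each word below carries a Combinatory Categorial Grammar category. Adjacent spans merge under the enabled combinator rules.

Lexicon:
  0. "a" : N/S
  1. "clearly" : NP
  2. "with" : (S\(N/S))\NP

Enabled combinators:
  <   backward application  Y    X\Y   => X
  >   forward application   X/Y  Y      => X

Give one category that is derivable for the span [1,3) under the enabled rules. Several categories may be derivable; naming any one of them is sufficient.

[0,3] S   <
  [0,1] "a" : N/S
  [1,3] S\(N/S)   <
    [1,2] "clearly" : NP
    [2,3] "with" : (S\(N/S))\NP

S\(N/S)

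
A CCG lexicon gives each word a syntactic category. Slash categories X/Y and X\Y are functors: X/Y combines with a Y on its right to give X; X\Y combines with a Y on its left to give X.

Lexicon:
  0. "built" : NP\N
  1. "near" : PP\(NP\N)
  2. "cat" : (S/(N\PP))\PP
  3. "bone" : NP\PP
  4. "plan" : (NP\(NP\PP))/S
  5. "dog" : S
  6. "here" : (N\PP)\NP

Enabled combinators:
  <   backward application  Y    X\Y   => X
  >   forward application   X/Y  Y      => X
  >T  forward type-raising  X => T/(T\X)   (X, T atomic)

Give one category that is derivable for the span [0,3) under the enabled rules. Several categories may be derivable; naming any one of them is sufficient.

[0,7] S   >
  [0,3] S/(N\PP)   <
    [0,2] PP   <
      [0,1] "built" : NP\N
      [1,2] "near" : PP\(NP\N)
    [2,3] "cat" : (S/(N\PP))\PP
  [3,7] N\PP   <
    [3,6] NP   <
      [3,4] "bone" : NP\PP
      [4,6] NP\(NP\PP)   >
        [4,5] "plan" : (NP\(NP\PP))/S
        [5,6] "dog" : S
    [6,7] "here" : (N\PP)\NP

S/(N\PP)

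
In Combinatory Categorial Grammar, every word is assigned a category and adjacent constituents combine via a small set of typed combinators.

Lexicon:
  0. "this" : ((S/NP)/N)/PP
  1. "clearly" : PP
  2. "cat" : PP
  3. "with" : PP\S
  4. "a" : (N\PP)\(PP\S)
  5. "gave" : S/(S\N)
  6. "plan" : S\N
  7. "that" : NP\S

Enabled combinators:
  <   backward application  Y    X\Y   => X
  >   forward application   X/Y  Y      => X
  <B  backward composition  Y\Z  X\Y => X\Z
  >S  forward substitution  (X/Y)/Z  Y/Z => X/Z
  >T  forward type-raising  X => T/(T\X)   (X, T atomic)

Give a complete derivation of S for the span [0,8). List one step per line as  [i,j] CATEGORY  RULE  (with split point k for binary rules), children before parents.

[0,1] ((S/NP)/N)/PP  lex  "this"
[1,2] PP  lex  "clearly"
[0,2] (S/NP)/N  >  k=1
[2,3] PP  lex  "cat"
[3,4] PP\S  lex  "with"
[4,5] (N\PP)\(PP\S)  lex  "a"
[3,5] N\PP  <  k=4
[2,5] N  <  k=3
[0,5] S/NP  >  k=2
[5,6] S/(S\N)  lex  "gave"
[6,7] S\N  lex  "plan"
[5,7] S  >  k=6
[7,8] NP\S  lex  "that"
[5,8] NP  <  k=7
[0,8] S  >  k=5

[0,8] S   >
  [0,5] S/NP   >
    [0,2] (S/NP)/N   >
      [0,1] "this" : ((S/NP)/N)/PP
      [1,2] "clearly" : PP
    [2,5] N   <
      [2,3] "cat" : PP
      [3,5] N\PP   <
        [3,4] "with" : PP\S
        [4,5] "a" : (N\PP)\(PP\S)
  [5,8] NP   <
    [5,7] S   >
      [5,6] "gave" : S/(S\N)
      [6,7] "plan" : S\N
    [7,8] "that" : NP\S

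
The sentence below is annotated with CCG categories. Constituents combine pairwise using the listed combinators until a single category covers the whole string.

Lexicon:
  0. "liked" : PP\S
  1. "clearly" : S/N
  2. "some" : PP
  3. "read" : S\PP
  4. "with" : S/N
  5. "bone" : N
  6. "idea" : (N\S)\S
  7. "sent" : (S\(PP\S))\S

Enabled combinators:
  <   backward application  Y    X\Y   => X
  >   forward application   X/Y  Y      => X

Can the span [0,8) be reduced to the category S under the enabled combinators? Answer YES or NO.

YES

[0,8] S   <
  [0,1] "liked" : PP\S
  [1,8] S\(PP\S)   <
    [1,7] S   >
      [1,2] "clearly" : S/N
      [2,7] N   <
        [2,4] S   <
          [2,3] "some" : PP
          [3,4] "read" : S\PP
        [4,7] N\S   <
          [4,6] S   >
            [4,5] "with" : S/N
            [5,6] "bone" : N
          [6,7] "idea" : (N\S)\S
    [7,8] "sent" : (S\(PP\S))\S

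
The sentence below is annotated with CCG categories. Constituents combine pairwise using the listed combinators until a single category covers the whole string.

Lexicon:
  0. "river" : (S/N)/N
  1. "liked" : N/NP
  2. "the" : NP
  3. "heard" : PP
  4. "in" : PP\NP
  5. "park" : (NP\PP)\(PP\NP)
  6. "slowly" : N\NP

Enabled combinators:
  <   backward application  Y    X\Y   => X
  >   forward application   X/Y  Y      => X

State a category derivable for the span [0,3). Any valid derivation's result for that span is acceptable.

[0,7] S   >
  [0,3] S/N   >
    [0,1] "river" : (S/N)/N
    [1,3] N   >
      [1,2] "liked" : N/NP
      [2,3] "the" : NP
  [3,7] N   <
    [3,6] NP   <
      [3,4] "heard" : PP
      [4,6] NP\PP   <
        [4,5] "in" : PP\NP
        [5,6] "park" : (NP\PP)\(PP\NP)
    [6,7] "slowly" : N\NP

S/N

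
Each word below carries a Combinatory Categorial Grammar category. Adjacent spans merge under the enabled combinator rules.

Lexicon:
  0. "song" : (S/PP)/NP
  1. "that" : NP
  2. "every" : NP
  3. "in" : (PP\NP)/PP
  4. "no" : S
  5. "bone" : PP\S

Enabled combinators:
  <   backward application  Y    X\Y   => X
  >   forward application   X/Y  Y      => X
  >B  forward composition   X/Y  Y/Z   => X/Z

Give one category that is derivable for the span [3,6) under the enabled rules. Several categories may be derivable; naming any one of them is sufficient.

PP\NP

[0,6] S   >
  [0,2] S/PP   >
    [0,1] "song" : (S/PP)/NP
    [1,2] "that" : NP
  [2,6] PP   <
    [2,3] "every" : NP
    [3,6] PP\NP   >
      [3,4] "in" : (PP\NP)/PP
      [4,6] PP   <
        [4,5] "no" : S
        [5,6] "bone" : PP\S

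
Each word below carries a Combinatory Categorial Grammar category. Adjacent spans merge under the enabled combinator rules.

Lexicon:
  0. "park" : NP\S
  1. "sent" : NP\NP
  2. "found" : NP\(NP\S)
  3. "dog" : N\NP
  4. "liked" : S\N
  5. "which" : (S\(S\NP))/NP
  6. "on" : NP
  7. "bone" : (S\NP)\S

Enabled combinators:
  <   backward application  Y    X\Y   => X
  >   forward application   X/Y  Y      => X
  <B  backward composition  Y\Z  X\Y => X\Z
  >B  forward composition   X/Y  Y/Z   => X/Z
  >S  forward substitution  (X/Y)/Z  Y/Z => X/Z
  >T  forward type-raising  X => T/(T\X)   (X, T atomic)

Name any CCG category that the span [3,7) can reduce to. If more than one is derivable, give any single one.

S

[0,8] S   <
  [0,3] NP   <
    [0,2] NP\S   <B
      [0,1] "park" : NP\S
      [1,2] "sent" : NP\NP
    [2,3] "found" : NP\(NP\S)
  [3,8] S\NP   <
    [3,7] S   <
      [3,5] S\NP   <B
        [3,4] "dog" : N\NP
        [4,5] "liked" : S\N
      [5,7] S\(S\NP)   >
        [5,6] "which" : (S\(S\NP))/NP
        [6,7] "on" : NP
    [7,8] "bone" : (S\NP)\S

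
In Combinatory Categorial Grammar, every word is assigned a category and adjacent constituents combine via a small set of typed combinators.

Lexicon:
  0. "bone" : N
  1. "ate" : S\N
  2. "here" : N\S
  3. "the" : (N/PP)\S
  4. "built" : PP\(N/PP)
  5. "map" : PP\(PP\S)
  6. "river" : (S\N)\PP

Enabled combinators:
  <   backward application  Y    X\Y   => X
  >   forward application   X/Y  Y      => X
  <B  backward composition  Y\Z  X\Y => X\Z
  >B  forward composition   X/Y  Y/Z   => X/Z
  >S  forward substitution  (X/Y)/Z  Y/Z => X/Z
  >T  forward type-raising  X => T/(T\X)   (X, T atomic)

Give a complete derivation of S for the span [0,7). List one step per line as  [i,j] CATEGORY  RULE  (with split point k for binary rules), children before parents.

[0,1] N  lex  "bone"
[1,2] S\N  lex  "ate"
[0,2] S  <  k=1
[2,3] N\S  lex  "here"
[0,3] N  <  k=2
[3,4] (N/PP)\S  lex  "the"
[4,5] PP\(N/PP)  lex  "built"
[3,5] PP\S  <B  k=4
[5,6] PP\(PP\S)  lex  "map"
[3,6] PP  <  k=5
[6,7] (S\N)\PP  lex  "river"
[3,7] S\N  <  k=6
[0,7] S  <  k=3

[0,7] S   <
  [0,3] N   <
    [0,2] S   <
      [0,1] "bone" : N
      [1,2] "ate" : S\N
    [2,3] "here" : N\S
  [3,7] S\N   <
    [3,6] PP   <
      [3,5] PP\S   <B
        [3,4] "the" : (N/PP)\S
        [4,5] "built" : PP\(N/PP)
      [5,6] "map" : PP\(PP\S)
    [6,7] "river" : (S\N)\PP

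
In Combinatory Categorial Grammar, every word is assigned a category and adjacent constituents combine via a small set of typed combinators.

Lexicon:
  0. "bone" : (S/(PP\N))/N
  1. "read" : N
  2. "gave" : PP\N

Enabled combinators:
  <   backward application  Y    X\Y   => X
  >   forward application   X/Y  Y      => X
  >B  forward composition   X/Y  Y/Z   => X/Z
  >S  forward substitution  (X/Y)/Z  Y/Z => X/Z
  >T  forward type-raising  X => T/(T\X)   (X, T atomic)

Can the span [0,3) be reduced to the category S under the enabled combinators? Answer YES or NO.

[0,3] S   >
  [0,2] S/(PP\N)   >
    [0,1] "bone" : (S/(PP\N))/N
    [1,2] "read" : N
  [2,3] "gave" : PP\N

YES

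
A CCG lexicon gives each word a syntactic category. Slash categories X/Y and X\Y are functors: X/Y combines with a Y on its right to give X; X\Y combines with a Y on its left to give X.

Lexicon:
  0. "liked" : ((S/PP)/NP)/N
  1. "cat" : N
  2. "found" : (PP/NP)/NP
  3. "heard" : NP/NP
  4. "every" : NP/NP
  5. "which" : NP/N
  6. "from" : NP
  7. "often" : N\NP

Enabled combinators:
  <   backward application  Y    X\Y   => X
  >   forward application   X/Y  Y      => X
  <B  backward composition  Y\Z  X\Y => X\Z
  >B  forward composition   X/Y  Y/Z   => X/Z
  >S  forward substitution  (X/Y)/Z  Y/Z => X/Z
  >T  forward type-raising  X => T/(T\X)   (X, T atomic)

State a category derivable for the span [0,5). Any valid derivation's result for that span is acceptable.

[0,8] S   >
  [0,5] S/NP   >S
    [0,2] (S/PP)/NP   >
      [0,1] "liked" : ((S/PP)/NP)/N
      [1,2] "cat" : N
    [2,5] PP/NP   >S
      [2,3] "found" : (PP/NP)/NP
      [3,5] NP/NP   >B
        [3,4] "heard" : NP/NP
        [4,5] "every" : NP/NP
  [5,8] NP   >
    [5,6] "which" : NP/N
    [6,8] N   <
      [6,7] "from" : NP
      [7,8] "often" : N\NP

S/NP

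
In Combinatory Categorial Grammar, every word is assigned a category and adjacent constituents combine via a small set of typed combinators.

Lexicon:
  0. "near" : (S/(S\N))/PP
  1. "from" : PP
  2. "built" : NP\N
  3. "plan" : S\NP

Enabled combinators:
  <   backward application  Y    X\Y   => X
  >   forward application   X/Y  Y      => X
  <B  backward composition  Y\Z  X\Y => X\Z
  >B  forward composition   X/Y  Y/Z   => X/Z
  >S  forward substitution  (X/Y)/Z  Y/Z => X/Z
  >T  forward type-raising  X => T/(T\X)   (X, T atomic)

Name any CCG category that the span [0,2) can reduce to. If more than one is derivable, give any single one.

[0,4] S   >
  [0,2] S/(S\N)   >
    [0,1] "near" : (S/(S\N))/PP
    [1,2] "from" : PP
  [2,4] S\N   <B
    [2,3] "built" : NP\N
    [3,4] "plan" : S\NP

S/(S\N)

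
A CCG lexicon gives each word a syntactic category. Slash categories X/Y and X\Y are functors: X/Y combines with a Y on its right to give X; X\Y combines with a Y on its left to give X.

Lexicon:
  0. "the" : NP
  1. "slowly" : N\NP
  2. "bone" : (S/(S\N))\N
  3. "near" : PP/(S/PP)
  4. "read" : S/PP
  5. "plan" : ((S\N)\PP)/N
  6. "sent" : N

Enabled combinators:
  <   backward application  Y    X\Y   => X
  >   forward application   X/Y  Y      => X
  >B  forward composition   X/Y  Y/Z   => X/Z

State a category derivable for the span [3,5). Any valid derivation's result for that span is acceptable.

[0,7] S   >
  [0,3] S/(S\N)   <
    [0,2] N   <
      [0,1] "the" : NP
      [1,2] "slowly" : N\NP
    [2,3] "bone" : (S/(S\N))\N
  [3,7] S\N   <
    [3,5] PP   >
      [3,4] "near" : PP/(S/PP)
      [4,5] "read" : S/PP
    [5,7] (S\N)\PP   >
      [5,6] "plan" : ((S\N)\PP)/N
      [6,7] "sent" : N

PP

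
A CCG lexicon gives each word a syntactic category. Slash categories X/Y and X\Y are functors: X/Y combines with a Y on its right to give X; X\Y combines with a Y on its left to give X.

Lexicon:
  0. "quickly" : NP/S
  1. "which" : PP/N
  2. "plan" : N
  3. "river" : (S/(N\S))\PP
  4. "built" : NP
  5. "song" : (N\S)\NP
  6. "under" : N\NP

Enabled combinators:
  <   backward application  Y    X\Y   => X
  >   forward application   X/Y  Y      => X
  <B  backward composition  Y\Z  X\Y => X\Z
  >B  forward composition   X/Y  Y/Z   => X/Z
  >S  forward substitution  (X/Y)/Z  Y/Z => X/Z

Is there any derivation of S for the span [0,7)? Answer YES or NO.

NP/S PP/N N (S/(N\S))\PP NP (N\S)\NP N\NP
CKY chart[0,7] = {N}; S ∉ chart

NO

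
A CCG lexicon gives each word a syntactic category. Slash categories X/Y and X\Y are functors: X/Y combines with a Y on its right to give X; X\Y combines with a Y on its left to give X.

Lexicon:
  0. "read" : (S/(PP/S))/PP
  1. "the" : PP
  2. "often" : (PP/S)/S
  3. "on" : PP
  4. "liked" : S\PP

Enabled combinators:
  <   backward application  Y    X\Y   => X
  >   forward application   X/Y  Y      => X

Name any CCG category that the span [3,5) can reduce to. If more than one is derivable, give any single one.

S

[0,5] S   >
  [0,2] S/(PP/S)   >
    [0,1] "read" : (S/(PP/S))/PP
    [1,2] "the" : PP
  [2,5] PP/S   >
    [2,3] "often" : (PP/S)/S
    [3,5] S   <
      [3,4] "on" : PP
      [4,5] "liked" : S\PP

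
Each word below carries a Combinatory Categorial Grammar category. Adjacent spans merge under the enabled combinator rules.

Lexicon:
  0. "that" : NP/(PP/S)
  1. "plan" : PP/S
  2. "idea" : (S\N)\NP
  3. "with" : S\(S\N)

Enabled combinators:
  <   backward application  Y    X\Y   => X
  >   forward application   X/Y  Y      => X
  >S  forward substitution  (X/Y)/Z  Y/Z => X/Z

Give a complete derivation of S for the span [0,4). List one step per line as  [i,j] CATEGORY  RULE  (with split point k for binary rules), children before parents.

[0,1] NP/(PP/S)  lex  "that"
[1,2] PP/S  lex  "plan"
[0,2] NP  >  k=1
[2,3] (S\N)\NP  lex  "idea"
[0,3] S\N  <  k=2
[3,4] S\(S\N)  lex  "with"
[0,4] S  <  k=3

[0,4] S   <
  [0,3] S\N   <
    [0,2] NP   >
      [0,1] "that" : NP/(PP/S)
      [1,2] "plan" : PP/S
    [2,3] "idea" : (S\N)\NP
  [3,4] "with" : S\(S\N)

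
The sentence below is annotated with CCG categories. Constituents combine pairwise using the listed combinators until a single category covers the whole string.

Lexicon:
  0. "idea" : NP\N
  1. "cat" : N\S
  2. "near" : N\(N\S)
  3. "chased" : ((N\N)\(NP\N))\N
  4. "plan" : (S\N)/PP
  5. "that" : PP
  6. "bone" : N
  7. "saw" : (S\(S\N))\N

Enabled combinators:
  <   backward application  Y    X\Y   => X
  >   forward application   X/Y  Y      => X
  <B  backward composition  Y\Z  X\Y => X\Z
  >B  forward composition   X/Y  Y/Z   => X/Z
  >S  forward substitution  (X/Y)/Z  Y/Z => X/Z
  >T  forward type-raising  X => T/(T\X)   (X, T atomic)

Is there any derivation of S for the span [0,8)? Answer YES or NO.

YES

[0,8] S   <
  [0,6] S\N   <B
    [0,4] N\N   <
      [0,1] "idea" : NP\N
      [1,4] (N\N)\(NP\N)   <
        [1,3] N   <
          [1,2] "cat" : N\S
          [2,3] "near" : N\(N\S)
        [3,4] "chased" : ((N\N)\(NP\N))\N
    [4,6] S\N   >
      [4,5] "plan" : (S\N)/PP
      [5,6] "that" : PP
  [6,8] S\(S\N)   <
    [6,7] "bone" : N
    [7,8] "saw" : (S\(S\N))\N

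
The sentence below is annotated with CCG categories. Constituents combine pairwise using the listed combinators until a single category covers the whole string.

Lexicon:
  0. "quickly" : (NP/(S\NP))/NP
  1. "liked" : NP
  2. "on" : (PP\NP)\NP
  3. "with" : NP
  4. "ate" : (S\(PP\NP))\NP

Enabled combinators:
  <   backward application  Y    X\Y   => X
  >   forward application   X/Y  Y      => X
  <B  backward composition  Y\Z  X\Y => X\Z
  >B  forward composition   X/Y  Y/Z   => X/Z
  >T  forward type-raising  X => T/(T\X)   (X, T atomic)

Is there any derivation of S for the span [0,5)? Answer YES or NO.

(NP/(S\NP))/NP NP (PP\NP)\NP NP (S\(PP\NP))\NP
CKY chart[0,5] = {(NP/(S\NP))/(NP\S), N/(N\NP), NP, NP/(NP\NP), PP/(PP\NP), S/(S\NP)}; S ∉ chart

NO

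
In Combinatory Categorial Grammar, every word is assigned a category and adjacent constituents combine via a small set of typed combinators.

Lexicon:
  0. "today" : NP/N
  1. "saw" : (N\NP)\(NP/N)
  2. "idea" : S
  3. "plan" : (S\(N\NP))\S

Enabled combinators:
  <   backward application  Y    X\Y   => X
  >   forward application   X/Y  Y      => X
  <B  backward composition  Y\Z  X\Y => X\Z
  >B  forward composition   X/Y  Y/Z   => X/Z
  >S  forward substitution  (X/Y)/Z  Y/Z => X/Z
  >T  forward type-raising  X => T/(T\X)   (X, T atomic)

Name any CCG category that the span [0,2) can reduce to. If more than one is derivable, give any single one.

N\NP

[0,4] S   <
  [0,2] N\NP   <
    [0,1] "today" : NP/N
    [1,2] "saw" : (N\NP)\(NP/N)
  [2,4] S\(N\NP)   <
    [2,3] "idea" : S
    [3,4] "plan" : (S\(N\NP))\S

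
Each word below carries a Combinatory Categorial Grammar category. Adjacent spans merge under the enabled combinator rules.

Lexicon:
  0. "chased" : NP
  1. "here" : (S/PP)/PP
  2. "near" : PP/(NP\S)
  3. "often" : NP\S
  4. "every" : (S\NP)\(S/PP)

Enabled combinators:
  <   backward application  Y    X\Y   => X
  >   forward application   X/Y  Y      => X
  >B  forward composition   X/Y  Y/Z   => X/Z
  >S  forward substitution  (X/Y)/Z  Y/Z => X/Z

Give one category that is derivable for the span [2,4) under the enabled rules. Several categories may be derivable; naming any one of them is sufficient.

[0,5] S   <
  [0,1] "chased" : NP
  [1,5] S\NP   <
    [1,4] S/PP   >
      [1,2] "here" : (S/PP)/PP
      [2,4] PP   >
        [2,3] "near" : PP/(NP\S)
        [3,4] "often" : NP\S
    [4,5] "every" : (S\NP)\(S/PP)

PP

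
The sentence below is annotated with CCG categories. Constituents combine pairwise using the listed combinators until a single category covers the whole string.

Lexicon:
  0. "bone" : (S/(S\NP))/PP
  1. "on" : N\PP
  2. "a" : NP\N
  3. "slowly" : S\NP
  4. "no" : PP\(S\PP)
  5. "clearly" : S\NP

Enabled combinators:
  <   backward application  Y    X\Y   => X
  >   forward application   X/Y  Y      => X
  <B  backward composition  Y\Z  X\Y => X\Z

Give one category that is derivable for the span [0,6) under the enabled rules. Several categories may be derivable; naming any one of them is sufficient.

S

[0,6] S   >
  [0,5] S/(S\NP)   >
    [0,1] "bone" : (S/(S\NP))/PP
    [1,5] PP   <
      [1,4] S\PP   <B
        [1,2] "on" : N\PP
        [2,4] S\N   <B
          [2,3] "a" : NP\N
          [3,4] "slowly" : S\NP
      [4,5] "no" : PP\(S\PP)
  [5,6] "clearly" : S\NP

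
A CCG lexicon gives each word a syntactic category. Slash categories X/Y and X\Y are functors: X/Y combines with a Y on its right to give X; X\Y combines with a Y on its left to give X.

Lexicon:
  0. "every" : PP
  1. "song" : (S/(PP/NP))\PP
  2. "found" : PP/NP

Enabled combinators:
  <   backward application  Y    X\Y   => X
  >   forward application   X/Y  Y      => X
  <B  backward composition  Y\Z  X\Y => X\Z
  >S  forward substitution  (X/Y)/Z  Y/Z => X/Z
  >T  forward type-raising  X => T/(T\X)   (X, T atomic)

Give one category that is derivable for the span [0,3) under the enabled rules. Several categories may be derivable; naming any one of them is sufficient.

S

[0,3] S   >
  [0,2] S/(PP/NP)   <
    [0,1] "every" : PP
    [1,2] "song" : (S/(PP/NP))\PP
  [2,3] "found" : PP/NP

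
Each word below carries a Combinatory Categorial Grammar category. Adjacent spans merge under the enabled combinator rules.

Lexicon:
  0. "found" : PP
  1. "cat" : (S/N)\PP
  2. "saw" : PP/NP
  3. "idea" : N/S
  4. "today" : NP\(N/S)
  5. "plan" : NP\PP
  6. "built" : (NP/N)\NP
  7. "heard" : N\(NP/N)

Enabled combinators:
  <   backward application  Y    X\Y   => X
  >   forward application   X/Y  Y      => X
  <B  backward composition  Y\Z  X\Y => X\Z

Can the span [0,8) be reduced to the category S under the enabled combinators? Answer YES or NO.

YES

[0,8] S   >
  [0,2] S/N   <
    [0,1] "found" : PP
    [1,2] "cat" : (S/N)\PP
  [2,8] N   <
    [2,6] NP   <
      [2,5] PP   >
        [2,3] "saw" : PP/NP
        [3,5] NP   <
          [3,4] "idea" : N/S
          [4,5] "today" : NP\(N/S)
      [5,6] "plan" : NP\PP
    [6,8] N\NP   <B
      [6,7] "built" : (NP/N)\NP
      [7,8] "heard" : N\(NP/N)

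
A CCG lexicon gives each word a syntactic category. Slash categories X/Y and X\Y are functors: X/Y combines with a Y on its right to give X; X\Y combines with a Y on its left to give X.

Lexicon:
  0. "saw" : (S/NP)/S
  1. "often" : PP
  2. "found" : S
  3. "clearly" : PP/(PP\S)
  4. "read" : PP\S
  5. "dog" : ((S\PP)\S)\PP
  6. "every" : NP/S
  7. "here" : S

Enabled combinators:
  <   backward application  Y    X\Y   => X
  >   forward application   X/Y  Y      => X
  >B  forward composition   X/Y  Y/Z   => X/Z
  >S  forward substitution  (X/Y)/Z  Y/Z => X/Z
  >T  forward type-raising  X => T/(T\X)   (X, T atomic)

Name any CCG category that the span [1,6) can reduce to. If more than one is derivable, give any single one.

S

[0,8] S   >
  [0,6] S/NP   >
    [0,1] "saw" : (S/NP)/S
    [1,6] S   <
      [1,2] "often" : PP
      [2,6] S\PP   <
        [2,3] "found" : S
        [3,6] (S\PP)\S   <
          [3,5] PP   >
            [3,4] "clearly" : PP/(PP\S)
            [4,5] "read" : PP\S
          [5,6] "dog" : ((S\PP)\S)\PP
  [6,8] NP   >
    [6,7] "every" : NP/S
    [7,8] "here" : S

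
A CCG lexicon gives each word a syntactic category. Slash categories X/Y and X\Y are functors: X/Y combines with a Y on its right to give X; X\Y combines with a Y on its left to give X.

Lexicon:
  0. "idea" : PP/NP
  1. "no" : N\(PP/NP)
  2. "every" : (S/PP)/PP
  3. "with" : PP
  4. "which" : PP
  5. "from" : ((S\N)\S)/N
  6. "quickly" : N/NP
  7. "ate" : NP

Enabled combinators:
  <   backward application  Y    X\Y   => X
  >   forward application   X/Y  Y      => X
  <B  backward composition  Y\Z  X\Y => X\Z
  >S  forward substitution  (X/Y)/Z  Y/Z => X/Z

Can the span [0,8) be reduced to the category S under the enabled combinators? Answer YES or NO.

YES

[0,8] S   <
  [0,2] N   <
    [0,1] "idea" : PP/NP
    [1,2] "no" : N\(PP/NP)
  [2,8] S\N   <
    [2,5] S   >
      [2,4] S/PP   >
        [2,3] "every" : (S/PP)/PP
        [3,4] "with" : PP
      [4,5] "which" : PP
    [5,8] (S\N)\S   >
      [5,6] "from" : ((S\N)\S)/N
      [6,8] N   >
        [6,7] "quickly" : N/NP
        [7,8] "ate" : NP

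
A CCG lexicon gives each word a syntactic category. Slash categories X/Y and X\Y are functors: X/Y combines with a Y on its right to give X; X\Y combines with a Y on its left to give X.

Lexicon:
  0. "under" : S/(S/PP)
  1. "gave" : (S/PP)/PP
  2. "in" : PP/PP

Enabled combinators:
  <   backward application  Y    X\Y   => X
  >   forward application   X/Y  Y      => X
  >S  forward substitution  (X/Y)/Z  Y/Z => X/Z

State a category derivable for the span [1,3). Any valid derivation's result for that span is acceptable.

S/PP

[0,3] S   >
  [0,1] "under" : S/(S/PP)
  [1,3] S/PP   >S
    [1,2] "gave" : (S/PP)/PP
    [2,3] "in" : PP/PP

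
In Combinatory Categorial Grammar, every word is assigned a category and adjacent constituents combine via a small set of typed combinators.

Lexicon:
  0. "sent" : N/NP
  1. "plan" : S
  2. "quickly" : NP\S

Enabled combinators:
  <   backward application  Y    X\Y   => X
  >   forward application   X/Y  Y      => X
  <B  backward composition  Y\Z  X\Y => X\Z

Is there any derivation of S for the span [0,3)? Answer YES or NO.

N/NP S NP\S
CKY chart[0,3] = {N}; S ∉ chart

NO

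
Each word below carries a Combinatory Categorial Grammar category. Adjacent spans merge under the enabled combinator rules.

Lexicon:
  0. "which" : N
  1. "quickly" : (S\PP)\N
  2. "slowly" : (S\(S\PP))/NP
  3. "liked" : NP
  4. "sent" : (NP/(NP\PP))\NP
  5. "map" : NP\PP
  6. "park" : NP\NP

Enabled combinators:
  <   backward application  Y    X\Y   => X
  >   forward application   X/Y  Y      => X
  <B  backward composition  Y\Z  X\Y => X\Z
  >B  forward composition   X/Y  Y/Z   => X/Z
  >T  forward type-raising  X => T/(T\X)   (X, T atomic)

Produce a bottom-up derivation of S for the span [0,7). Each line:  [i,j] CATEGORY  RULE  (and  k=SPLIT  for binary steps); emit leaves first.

[0,1] N  lex  "which"
[1,2] (S\PP)\N  lex  "quickly"
[0,2] S\PP  <  k=1
[2,3] (S\(S\PP))/NP  lex  "slowly"
[3,4] NP  lex  "liked"
[4,5] (NP/(NP\PP))\NP  lex  "sent"
[3,5] NP/(NP\PP)  <  k=4
[5,6] NP\PP  lex  "map"
[6,7] NP\NP  lex  "park"
[5,7] NP\PP  <B  k=6
[3,7] NP  >  k=5
[2,7] S\(S\PP)  >  k=3
[0,7] S  <  k=2

[0,7] S   <
  [0,2] S\PP   <
    [0,1] "which" : N
    [1,2] "quickly" : (S\PP)\N
  [2,7] S\(S\PP)   >
    [2,3] "slowly" : (S\(S\PP))/NP
    [3,7] NP   >
      [3,5] NP/(NP\PP)   <
        [3,4] "liked" : NP
        [4,5] "sent" : (NP/(NP\PP))\NP
      [5,7] NP\PP   <B
        [5,6] "map" : NP\PP
        [6,7] "park" : NP\NP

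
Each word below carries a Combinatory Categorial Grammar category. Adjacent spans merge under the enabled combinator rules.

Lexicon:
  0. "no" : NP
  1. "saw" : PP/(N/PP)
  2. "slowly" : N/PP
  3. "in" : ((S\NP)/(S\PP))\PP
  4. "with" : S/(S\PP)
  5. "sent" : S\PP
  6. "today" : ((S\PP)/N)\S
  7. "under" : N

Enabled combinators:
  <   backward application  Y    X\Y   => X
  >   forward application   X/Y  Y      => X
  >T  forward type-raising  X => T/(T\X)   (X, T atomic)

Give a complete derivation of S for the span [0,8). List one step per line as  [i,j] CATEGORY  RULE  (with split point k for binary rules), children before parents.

[0,8] S   >
  [0,1] S/(S\NP)   >T
    [0,1] "no" : NP
  [1,8] S\NP   >
    [1,4] (S\NP)/(S\PP)   <
      [1,3] PP   >
        [1,2] "saw" : PP/(N/PP)
        [2,3] "slowly" : N/PP
      [3,4] "in" : ((S\NP)/(S\PP))\PP
    [4,8] S\PP   >
      [4,7] (S\PP)/N   <
        [4,6] S   >
          [4,5] "with" : S/(S\PP)
          [5,6] "sent" : S\PP
        [6,7] "today" : ((S\PP)/N)\S
      [7,8] "under" : N

[0,1] NP  lex  "no"
[0,1] S/(S\NP)  >T
[1,2] PP/(N/PP)  lex  "saw"
[2,3] N/PP  lex  "slowly"
[1,3] PP  >  k=2
[3,4] ((S\NP)/(S\PP))\PP  lex  "in"
[1,4] (S\NP)/(S\PP)  <  k=3
[4,5] S/(S\PP)  lex  "with"
[5,6] S\PP  lex  "sent"
[4,6] S  >  k=5
[6,7] ((S\PP)/N)\S  lex  "today"
[4,7] (S\PP)/N  <  k=6
[7,8] N  lex  "under"
[4,8] S\PP  >  k=7
[1,8] S\NP  >  k=4
[0,8] S  >  k=1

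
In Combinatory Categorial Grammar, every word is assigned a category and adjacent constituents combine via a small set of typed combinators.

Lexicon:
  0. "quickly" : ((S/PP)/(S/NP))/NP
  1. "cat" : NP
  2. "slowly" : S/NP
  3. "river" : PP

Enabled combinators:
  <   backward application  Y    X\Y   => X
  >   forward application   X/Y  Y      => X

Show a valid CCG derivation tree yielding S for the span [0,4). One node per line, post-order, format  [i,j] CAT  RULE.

[0,1] ((S/PP)/(S/NP))/NP  lex  "quickly"
[1,2] NP  lex  "cat"
[0,2] (S/PP)/(S/NP)  >  k=1
[2,3] S/NP  lex  "slowly"
[0,3] S/PP  >  k=2
[3,4] PP  lex  "river"
[0,4] S  >  k=3

[0,4] S   >
  [0,3] S/PP   >
    [0,2] (S/PP)/(S/NP)   >
      [0,1] "quickly" : ((S/PP)/(S/NP))/NP
      [1,2] "cat" : NP
    [2,3] "slowly" : S/NP
  [3,4] "river" : PP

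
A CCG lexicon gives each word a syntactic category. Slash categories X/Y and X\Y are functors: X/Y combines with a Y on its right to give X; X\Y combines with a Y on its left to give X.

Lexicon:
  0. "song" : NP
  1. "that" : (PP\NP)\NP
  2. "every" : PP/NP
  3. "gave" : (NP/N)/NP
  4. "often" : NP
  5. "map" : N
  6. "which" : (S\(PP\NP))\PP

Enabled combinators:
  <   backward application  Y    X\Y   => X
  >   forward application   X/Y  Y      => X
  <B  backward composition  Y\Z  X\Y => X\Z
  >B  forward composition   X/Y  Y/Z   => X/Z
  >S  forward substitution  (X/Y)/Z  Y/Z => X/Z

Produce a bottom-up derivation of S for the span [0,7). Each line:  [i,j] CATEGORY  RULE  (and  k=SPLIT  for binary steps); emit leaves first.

[0,1] NP  lex  "song"
[1,2] (PP\NP)\NP  lex  "that"
[0,2] PP\NP  <  k=1
[2,3] PP/NP  lex  "every"
[3,4] (NP/N)/NP  lex  "gave"
[4,5] NP  lex  "often"
[3,5] NP/N  >  k=4
[5,6] N  lex  "map"
[3,6] NP  >  k=5
[2,6] PP  >  k=3
[6,7] (S\(PP\NP))\PP  lex  "which"
[2,7] S\(PP\NP)  <  k=6
[0,7] S  <  k=2

[0,7] S   <
  [0,2] PP\NP   <
    [0,1] "song" : NP
    [1,2] "that" : (PP\NP)\NP
  [2,7] S\(PP\NP)   <
    [2,6] PP   >
      [2,3] "every" : PP/NP
      [3,6] NP   >
        [3,5] NP/N   >
          [3,4] "gave" : (NP/N)/NP
          [4,5] "often" : NP
        [5,6] "map" : N
    [6,7] "which" : (S\(PP\NP))\PP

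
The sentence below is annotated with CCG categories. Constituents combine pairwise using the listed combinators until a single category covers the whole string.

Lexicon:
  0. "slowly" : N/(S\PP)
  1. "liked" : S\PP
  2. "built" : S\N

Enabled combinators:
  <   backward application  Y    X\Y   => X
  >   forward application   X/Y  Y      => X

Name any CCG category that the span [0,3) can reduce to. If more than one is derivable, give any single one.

[0,3] S   <
  [0,2] N   >
    [0,1] "slowly" : N/(S\PP)
    [1,2] "liked" : S\PP
  [2,3] "built" : S\N

S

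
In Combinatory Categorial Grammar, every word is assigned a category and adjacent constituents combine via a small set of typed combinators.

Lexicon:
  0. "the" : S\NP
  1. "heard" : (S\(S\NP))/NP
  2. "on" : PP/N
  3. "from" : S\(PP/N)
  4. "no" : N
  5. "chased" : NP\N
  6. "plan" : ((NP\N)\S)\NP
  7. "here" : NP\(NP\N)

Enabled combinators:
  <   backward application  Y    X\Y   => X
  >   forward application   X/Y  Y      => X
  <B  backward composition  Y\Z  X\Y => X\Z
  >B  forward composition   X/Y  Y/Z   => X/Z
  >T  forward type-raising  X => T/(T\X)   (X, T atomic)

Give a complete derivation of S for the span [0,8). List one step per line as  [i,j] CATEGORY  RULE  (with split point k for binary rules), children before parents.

[0,8] S   <
  [0,1] "the" : S\NP
  [1,8] S\(S\NP)   >
    [1,2] "heard" : (S\(S\NP))/NP
    [2,8] NP   <
      [2,7] NP\N   <
        [2,4] S   <
          [2,3] "on" : PP/N
          [3,4] "from" : S\(PP/N)
        [4,7] (NP\N)\S   <
          [4,6] NP   <
            [4,5] "no" : N
            [5,6] "chased" : NP\N
          [6,7] "plan" : ((NP\N)\S)\NP
      [7,8] "here" : NP\(NP\N)

[0,1] S\NP  lex  "the"
[1,2] (S\(S\NP))/NP  lex  "heard"
[2,3] PP/N  lex  "on"
[3,4] S\(PP/N)  lex  "from"
[2,4] S  <  k=3
[4,5] N  lex  "no"
[5,6] NP\N  lex  "chased"
[4,6] NP  <  k=5
[6,7] ((NP\N)\S)\NP  lex  "plan"
[4,7] (NP\N)\S  <  k=6
[2,7] NP\N  <  k=4
[7,8] NP\(NP\N)  lex  "here"
[2,8] NP  <  k=7
[1,8] S\(S\NP)  >  k=2
[0,8] S  <  k=1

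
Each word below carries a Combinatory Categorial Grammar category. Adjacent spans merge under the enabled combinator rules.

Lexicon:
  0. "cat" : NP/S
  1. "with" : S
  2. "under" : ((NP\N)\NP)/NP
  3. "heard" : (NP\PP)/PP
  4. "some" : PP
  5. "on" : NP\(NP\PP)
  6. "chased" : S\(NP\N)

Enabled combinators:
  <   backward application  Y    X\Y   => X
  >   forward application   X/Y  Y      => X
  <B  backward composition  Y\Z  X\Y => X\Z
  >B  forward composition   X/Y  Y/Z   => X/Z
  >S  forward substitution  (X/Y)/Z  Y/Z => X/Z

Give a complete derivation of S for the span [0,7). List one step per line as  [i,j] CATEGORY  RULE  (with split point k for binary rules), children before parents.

[0,7] S   <
  [0,2] NP   >
    [0,1] "cat" : NP/S
    [1,2] "with" : S
  [2,7] S\NP   <B
    [2,6] (NP\N)\NP   >
      [2,3] "under" : ((NP\N)\NP)/NP
      [3,6] NP   <
        [3,5] NP\PP   >
          [3,4] "heard" : (NP\PP)/PP
          [4,5] "some" : PP
        [5,6] "on" : NP\(NP\PP)
    [6,7] "chased" : S\(NP\N)

[0,1] NP/S  lex  "cat"
[1,2] S  lex  "with"
[0,2] NP  >  k=1
[2,3] ((NP\N)\NP)/NP  lex  "under"
[3,4] (NP\PP)/PP  lex  "heard"
[4,5] PP  lex  "some"
[3,5] NP\PP  >  k=4
[5,6] NP\(NP\PP)  lex  "on"
[3,6] NP  <  k=5
[2,6] (NP\N)\NP  >  k=3
[6,7] S\(NP\N)  lex  "chased"
[2,7] S\NP  <B  k=6
[0,7] S  <  k=2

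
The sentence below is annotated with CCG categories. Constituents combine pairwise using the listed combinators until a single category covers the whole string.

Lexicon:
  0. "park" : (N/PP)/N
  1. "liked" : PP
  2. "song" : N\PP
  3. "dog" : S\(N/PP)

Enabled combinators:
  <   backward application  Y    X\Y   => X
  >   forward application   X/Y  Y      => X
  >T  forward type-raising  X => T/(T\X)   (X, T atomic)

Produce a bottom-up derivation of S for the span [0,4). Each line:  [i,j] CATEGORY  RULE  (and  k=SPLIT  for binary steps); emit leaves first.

[0,1] (N/PP)/N  lex  "park"
[1,2] PP  lex  "liked"
[2,3] N\PP  lex  "song"
[1,3] N  <  k=2
[0,3] N/PP  >  k=1
[3,4] S\(N/PP)  lex  "dog"
[0,4] S  <  k=3

[0,4] S   <
  [0,3] N/PP   >
    [0,1] "park" : (N/PP)/N
    [1,3] N   <
      [1,2] "liked" : PP
      [2,3] "song" : N\PP
  [3,4] "dog" : S\(N/PP)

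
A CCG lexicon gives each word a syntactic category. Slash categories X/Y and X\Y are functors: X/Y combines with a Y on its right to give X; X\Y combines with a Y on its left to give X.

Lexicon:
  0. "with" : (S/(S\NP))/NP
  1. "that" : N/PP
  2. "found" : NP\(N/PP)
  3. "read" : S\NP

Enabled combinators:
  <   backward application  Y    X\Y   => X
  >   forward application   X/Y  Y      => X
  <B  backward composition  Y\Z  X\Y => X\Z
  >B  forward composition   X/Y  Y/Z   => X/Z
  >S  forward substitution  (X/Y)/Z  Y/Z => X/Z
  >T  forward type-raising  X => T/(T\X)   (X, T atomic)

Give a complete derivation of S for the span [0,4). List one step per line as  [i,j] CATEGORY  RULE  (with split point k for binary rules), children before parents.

[0,1] (S/(S\NP))/NP  lex  "with"
[1,2] N/PP  lex  "that"
[2,3] NP\(N/PP)  lex  "found"
[1,3] NP  <  k=2
[0,3] S/(S\NP)  >  k=1
[3,4] S\NP  lex  "read"
[0,4] S  >  k=3

[0,4] S   >
  [0,3] S/(S\NP)   >
    [0,1] "with" : (S/(S\NP))/NP
    [1,3] NP   <
      [1,2] "that" : N/PP
      [2,3] "found" : NP\(N/PP)
  [3,4] "read" : S\NP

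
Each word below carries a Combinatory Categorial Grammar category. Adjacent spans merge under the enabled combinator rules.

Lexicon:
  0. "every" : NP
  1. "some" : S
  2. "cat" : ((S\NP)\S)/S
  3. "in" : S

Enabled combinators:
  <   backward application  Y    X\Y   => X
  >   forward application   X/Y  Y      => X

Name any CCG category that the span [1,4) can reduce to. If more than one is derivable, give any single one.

S\NP

[0,4] S   <
  [0,1] "every" : NP
  [1,4] S\NP   <
    [1,2] "some" : S
    [2,4] (S\NP)\S   >
      [2,3] "cat" : ((S\NP)\S)/S
      [3,4] "in" : S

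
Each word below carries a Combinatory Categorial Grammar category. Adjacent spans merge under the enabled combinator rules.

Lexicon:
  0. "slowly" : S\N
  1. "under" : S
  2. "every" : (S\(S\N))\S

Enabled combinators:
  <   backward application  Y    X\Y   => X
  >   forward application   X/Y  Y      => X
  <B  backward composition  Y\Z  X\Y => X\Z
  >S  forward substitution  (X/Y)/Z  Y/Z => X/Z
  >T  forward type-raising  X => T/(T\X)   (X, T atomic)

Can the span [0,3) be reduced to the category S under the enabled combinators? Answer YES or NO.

[0,3] S   <
  [0,1] "slowly" : S\N
  [1,3] S\(S\N)   <
    [1,2] "under" : S
    [2,3] "every" : (S\(S\N))\S

YES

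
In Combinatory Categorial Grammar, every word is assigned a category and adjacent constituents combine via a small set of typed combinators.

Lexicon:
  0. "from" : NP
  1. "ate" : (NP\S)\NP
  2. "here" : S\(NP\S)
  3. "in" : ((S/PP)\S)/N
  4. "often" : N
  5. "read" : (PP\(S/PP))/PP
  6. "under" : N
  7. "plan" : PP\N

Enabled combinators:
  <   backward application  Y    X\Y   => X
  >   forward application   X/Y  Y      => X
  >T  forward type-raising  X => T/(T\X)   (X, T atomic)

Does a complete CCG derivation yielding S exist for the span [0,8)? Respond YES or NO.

NO

NP (NP\S)\NP S\(NP\S) ((S/PP)\S)/N N (PP\(S/PP))/PP N PP\N
CKY chart[0,8] = {N/(N\PP), NP/(NP\PP), PP, PP/(PP\PP), S/(S\PP)}; S ∉ chart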